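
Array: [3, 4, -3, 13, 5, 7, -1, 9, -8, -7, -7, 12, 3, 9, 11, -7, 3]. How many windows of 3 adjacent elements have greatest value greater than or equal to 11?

[3, 4, -3] → max 4
[4, -3, 13] → max 13  ≥ 11 ✓
[-3, 13, 5] → max 13  ≥ 11 ✓
[13, 5, 7] → max 13  ≥ 11 ✓
[5, 7, -1] → max 7
[7, -1, 9] → max 9
[-1, 9, -8] → max 9
[9, -8, -7] → max 9
[-8, -7, -7] → max -7
[-7, -7, 12] → max 12  ≥ 11 ✓
[-7, 12, 3] → max 12  ≥ 11 ✓
[12, 3, 9] → max 12  ≥ 11 ✓
[3, 9, 11] → max 11  ≥ 11 ✓
[9, 11, -7] → max 11  ≥ 11 ✓
[11, -7, 3] → max 11  ≥ 11 ✓
9 windows satisfy the condition.

9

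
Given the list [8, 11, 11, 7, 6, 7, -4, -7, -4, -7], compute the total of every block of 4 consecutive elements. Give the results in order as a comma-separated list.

37, 35, 31, 16, 2, -8, -22

8 11 11 7 → sum 37
11 11 7 6 → sum 35
11 7 6 7 → sum 31
7 6 7 -4 → sum 16
6 7 -4 -7 → sum 2
7 -4 -7 -4 → sum -8
-4 -7 -4 -7 → sum -22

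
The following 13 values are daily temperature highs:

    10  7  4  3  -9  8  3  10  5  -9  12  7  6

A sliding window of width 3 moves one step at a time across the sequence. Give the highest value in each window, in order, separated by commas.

10 7 4 → max 10
7 4 3 → max 7
4 3 -9 → max 4
3 -9 8 → max 8
-9 8 3 → max 8
8 3 10 → max 10
3 10 5 → max 10
10 5 -9 → max 10
5 -9 12 → max 12
-9 12 7 → max 12
12 7 6 → max 12

10, 7, 4, 8, 8, 10, 10, 10, 12, 12, 12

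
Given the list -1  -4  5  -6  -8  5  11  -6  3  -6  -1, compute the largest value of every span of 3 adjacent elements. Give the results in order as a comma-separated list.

-1 -4 5 → max 5
-4 5 -6 → max 5
5 -6 -8 → max 5
-6 -8 5 → max 5
-8 5 11 → max 11
5 11 -6 → max 11
11 -6 3 → max 11
-6 3 -6 → max 3
3 -6 -1 → max 3

5, 5, 5, 5, 11, 11, 11, 3, 3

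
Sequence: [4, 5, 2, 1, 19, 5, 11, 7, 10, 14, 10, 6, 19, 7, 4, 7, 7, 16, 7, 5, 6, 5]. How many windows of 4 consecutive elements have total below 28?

(4, 5, 2, 1) → sum 12  < 28 ✓
(5, 2, 1, 19) → sum 27  < 28 ✓
(2, 1, 19, 5) → sum 27  < 28 ✓
(1, 19, 5, 11) → sum 36
(19, 5, 11, 7) → sum 42
(5, 11, 7, 10) → sum 33
(11, 7, 10, 14) → sum 42
(7, 10, 14, 10) → sum 41
(10, 14, 10, 6) → sum 40
(14, 10, 6, 19) → sum 49
(10, 6, 19, 7) → sum 42
(6, 19, 7, 4) → sum 36
(19, 7, 4, 7) → sum 37
(7, 4, 7, 7) → sum 25  < 28 ✓
(4, 7, 7, 16) → sum 34
(7, 7, 16, 7) → sum 37
(7, 16, 7, 5) → sum 35
(16, 7, 5, 6) → sum 34
(7, 5, 6, 5) → sum 23  < 28 ✓
5 windows satisfy the condition.

5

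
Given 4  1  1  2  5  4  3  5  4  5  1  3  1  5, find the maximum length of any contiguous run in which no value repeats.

[4] len 1
[4, 1] len 2
[1] len 1
[1, 2] len 2
[1, 2, 5] len 3
[1, 2, 5, 4] len 4
[1, 2, 5, 4, 3] len 5
[4, 3, 5] len 3
[3, 5, 4] len 3
[4, 5] len 2
[4, 5, 1] len 3
[4, 5, 1, 3] len 4
[3, 1] len 2
[3, 1, 5] len 3
Longest all-distinct length: 5.

5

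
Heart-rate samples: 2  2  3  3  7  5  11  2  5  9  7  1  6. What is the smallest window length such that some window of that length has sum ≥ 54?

10

add 2: running sum 2 < 54
add 2: running sum 4 < 54
add 3: running sum 7 < 54
add 3: running sum 10 < 54
add 7: running sum 17 < 54
add 5: running sum 22 < 54
add 11: running sum 33 < 54
add 2: running sum 35 < 54
add 5: running sum 40 < 54
add 9: running sum 49 < 54
end 10: [2, 3, 3, 7, 5, 11, 2, 5, 9, 7] sum 54, len 10
end 11: [2, 3, 3, 7, 5, 11, 2, 5, 9, 7, 1] sum 55, len 11
end 12: [3, 7, 5, 11, 2, 5, 9, 7, 1, 6] sum 56, len 10
Shortest qualifying length: 10.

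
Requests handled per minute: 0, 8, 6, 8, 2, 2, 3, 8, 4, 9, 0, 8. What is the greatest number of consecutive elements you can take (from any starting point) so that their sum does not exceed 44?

9

→ 0: sum 0, len 1
→ 8: sum 8, len 2
→ 6: sum 14, len 3
→ 8: sum 22, len 4
→ 2: sum 24, len 5
→ 2: sum 26, len 6
→ 3: sum 29, len 7
→ 8: sum 37, len 8
→ 4: sum 41, len 9
→ 9 (dropped 0, 8): sum 42, len 8
→ 0: sum 42, len 9
→ 8 (dropped 6): sum 44, len 9
Longest length seen: 9.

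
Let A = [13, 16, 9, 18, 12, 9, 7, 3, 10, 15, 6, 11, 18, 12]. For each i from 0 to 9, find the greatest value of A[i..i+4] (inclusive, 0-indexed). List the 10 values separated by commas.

13 16 9 18 12 → max 18
16 9 18 12 9 → max 18
9 18 12 9 7 → max 18
18 12 9 7 3 → max 18
12 9 7 3 10 → max 12
9 7 3 10 15 → max 15
7 3 10 15 6 → max 15
3 10 15 6 11 → max 15
10 15 6 11 18 → max 18
15 6 11 18 12 → max 18

18, 18, 18, 18, 12, 15, 15, 15, 18, 18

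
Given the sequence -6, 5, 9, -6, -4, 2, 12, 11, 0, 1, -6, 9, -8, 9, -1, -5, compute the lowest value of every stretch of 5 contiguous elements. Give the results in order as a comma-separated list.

-6, -6, -6, -6, -4, 0, -6, -6, -8, -8, -8, -8

(-6, 5, 9, -6, -4) → min -6
(5, 9, -6, -4, 2) → min -6
(9, -6, -4, 2, 12) → min -6
(-6, -4, 2, 12, 11) → min -6
(-4, 2, 12, 11, 0) → min -4
(2, 12, 11, 0, 1) → min 0
(12, 11, 0, 1, -6) → min -6
(11, 0, 1, -6, 9) → min -6
(0, 1, -6, 9, -8) → min -8
(1, -6, 9, -8, 9) → min -8
(-6, 9, -8, 9, -1) → min -8
(9, -8, 9, -1, -5) → min -8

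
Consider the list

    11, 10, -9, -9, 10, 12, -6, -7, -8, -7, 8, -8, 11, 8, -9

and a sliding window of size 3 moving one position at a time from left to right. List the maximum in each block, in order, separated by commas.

(11, 10, -9) → max 11
(10, -9, -9) → max 10
(-9, -9, 10) → max 10
(-9, 10, 12) → max 12
(10, 12, -6) → max 12
(12, -6, -7) → max 12
(-6, -7, -8) → max -6
(-7, -8, -7) → max -7
(-8, -7, 8) → max 8
(-7, 8, -8) → max 8
(8, -8, 11) → max 11
(-8, 11, 8) → max 11
(11, 8, -9) → max 11

11, 10, 10, 12, 12, 12, -6, -7, 8, 8, 11, 11, 11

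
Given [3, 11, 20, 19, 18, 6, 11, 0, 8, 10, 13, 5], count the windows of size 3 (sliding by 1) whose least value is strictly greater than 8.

2

3 11 20 → min 3
11 20 19 → min 11  > 8 ✓
20 19 18 → min 18  > 8 ✓
19 18 6 → min 6
18 6 11 → min 6
6 11 0 → min 0
11 0 8 → min 0
0 8 10 → min 0
8 10 13 → min 8
10 13 5 → min 5
2 windows satisfy the condition.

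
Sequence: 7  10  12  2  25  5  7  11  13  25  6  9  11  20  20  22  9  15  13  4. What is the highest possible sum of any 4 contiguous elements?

[7, 10, 12, 2] → sum 31
[10, 12, 2, 25] → sum 49
[12, 2, 25, 5] → sum 44
[2, 25, 5, 7] → sum 39
[25, 5, 7, 11] → sum 48
[5, 7, 11, 13] → sum 36
[7, 11, 13, 25] → sum 56
[11, 13, 25, 6] → sum 55
[13, 25, 6, 9] → sum 53
[25, 6, 9, 11] → sum 51
[6, 9, 11, 20] → sum 46
[9, 11, 20, 20] → sum 60
[11, 20, 20, 22] → sum 73
[20, 20, 22, 9] → sum 71
[20, 22, 9, 15] → sum 66
[22, 9, 15, 13] → sum 59
[9, 15, 13, 4] → sum 41
Highest of these is 73.

73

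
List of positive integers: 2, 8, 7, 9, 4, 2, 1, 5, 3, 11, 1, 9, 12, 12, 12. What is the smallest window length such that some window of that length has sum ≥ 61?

8

Extend right; whenever the sum reaches 61, record the length and shrink from the left:
add 2: running sum 2 < 61
add 8: running sum 10 < 61
add 7: running sum 17 < 61
add 9: running sum 26 < 61
add 4: running sum 30 < 61
add 2: running sum 32 < 61
add 1: running sum 33 < 61
add 5: running sum 38 < 61
add 3: running sum 41 < 61
add 11: running sum 52 < 61
add 1: running sum 53 < 61
add 9: shortest ending here [2, 8, 7, 9, 4, 2, 1, 5, 3, 11, 1, 9] sum 62, len 12
add 12: shortest ending here [7, 9, 4, 2, 1, 5, 3, 11, 1, 9, 12] sum 64, len 11
add 12: shortest ending here [9, 4, 2, 1, 5, 3, 11, 1, 9, 12, 12] sum 69, len 11
add 12: shortest ending here [5, 3, 11, 1, 9, 12, 12, 12] sum 65, len 8
Shortest qualifying length: 8.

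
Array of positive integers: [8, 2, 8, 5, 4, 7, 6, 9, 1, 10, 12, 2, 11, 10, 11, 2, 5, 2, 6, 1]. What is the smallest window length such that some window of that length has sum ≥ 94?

Extend right; whenever the sum reaches 94, record the length and shrink from the left:
add 8: running sum 8 < 94
add 2: running sum 10 < 94
add 8: running sum 18 < 94
add 5: running sum 23 < 94
add 4: running sum 27 < 94
add 7: running sum 34 < 94
add 6: running sum 40 < 94
add 9: running sum 49 < 94
add 1: running sum 50 < 94
add 10: running sum 60 < 94
add 12: running sum 72 < 94
add 2: running sum 74 < 94
add 11: running sum 85 < 94
add 10: shortest ending here [8, 2, 8, 5, 4, 7, 6, 9, 1, 10, 12, 2, 11, 10] sum 95, len 14
add 11: shortest ending here [8, 5, 4, 7, 6, 9, 1, 10, 12, 2, 11, 10, 11] sum 96, len 13
add 2: shortest ending here [8, 5, 4, 7, 6, 9, 1, 10, 12, 2, 11, 10, 11, 2] sum 98, len 14
add 5: shortest ending here [5, 4, 7, 6, 9, 1, 10, 12, 2, 11, 10, 11, 2, 5] sum 95, len 14
add 2: shortest ending here [5, 4, 7, 6, 9, 1, 10, 12, 2, 11, 10, 11, 2, 5, 2] sum 97, len 15
add 6: shortest ending here [7, 6, 9, 1, 10, 12, 2, 11, 10, 11, 2, 5, 2, 6] sum 94, len 14
add 1: shortest ending here [7, 6, 9, 1, 10, 12, 2, 11, 10, 11, 2, 5, 2, 6, 1] sum 95, len 15
Shortest qualifying length: 13.

13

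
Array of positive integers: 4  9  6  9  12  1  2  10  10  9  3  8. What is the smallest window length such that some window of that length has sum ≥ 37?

5

Extend right; whenever the sum reaches 37, record the length and shrink from the left:
add 4: running sum 4 < 37
add 9: running sum 13 < 37
add 6: running sum 19 < 37
add 9: running sum 28 < 37
end 4: [4, 9, 6, 9, 12] sum 40, len 5
end 5: [9, 6, 9, 12, 1] sum 37, len 5
end 6: [9, 6, 9, 12, 1, 2] sum 39, len 6
end 7: [6, 9, 12, 1, 2, 10] sum 40, len 6
end 8: [9, 12, 1, 2, 10, 10] sum 44, len 6
end 9: [12, 1, 2, 10, 10, 9] sum 44, len 6
end 10: [12, 1, 2, 10, 10, 9, 3] sum 47, len 7
end 11: [10, 10, 9, 3, 8] sum 40, len 5
Shortest qualifying length: 5.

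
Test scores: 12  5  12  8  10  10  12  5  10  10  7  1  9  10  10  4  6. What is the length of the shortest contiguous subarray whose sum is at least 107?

13

Extend right; whenever the sum reaches 107, record the length and shrink from the left:
add 12: running sum 12 < 107
add 5: running sum 17 < 107
add 12: running sum 29 < 107
add 8: running sum 37 < 107
add 10: running sum 47 < 107
add 10: running sum 57 < 107
add 12: running sum 69 < 107
add 5: running sum 74 < 107
add 10: running sum 84 < 107
add 10: running sum 94 < 107
add 7: running sum 101 < 107
add 1: running sum 102 < 107
add 9: shortest ending here [12, 5, 12, 8, 10, 10, 12, 5, 10, 10, 7, 1, 9] sum 111, len 13
add 10: shortest ending here [5, 12, 8, 10, 10, 12, 5, 10, 10, 7, 1, 9, 10] sum 109, len 13
add 10: shortest ending here [12, 8, 10, 10, 12, 5, 10, 10, 7, 1, 9, 10, 10] sum 114, len 13
add 4: shortest ending here [12, 8, 10, 10, 12, 5, 10, 10, 7, 1, 9, 10, 10, 4] sum 118, len 14
add 6: shortest ending here [8, 10, 10, 12, 5, 10, 10, 7, 1, 9, 10, 10, 4, 6] sum 112, len 14
Shortest qualifying length: 13.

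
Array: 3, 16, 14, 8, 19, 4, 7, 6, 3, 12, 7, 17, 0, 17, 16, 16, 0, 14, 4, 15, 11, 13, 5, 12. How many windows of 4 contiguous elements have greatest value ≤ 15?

[3, 16, 14, 8] → max 16
[16, 14, 8, 19] → max 19
[14, 8, 19, 4] → max 19
[8, 19, 4, 7] → max 19
[19, 4, 7, 6] → max 19
[4, 7, 6, 3] → max 7  ≤ 15 ✓
[7, 6, 3, 12] → max 12  ≤ 15 ✓
[6, 3, 12, 7] → max 12  ≤ 15 ✓
[3, 12, 7, 17] → max 17
[12, 7, 17, 0] → max 17
[7, 17, 0, 17] → max 17
[17, 0, 17, 16] → max 17
[0, 17, 16, 16] → max 17
[17, 16, 16, 0] → max 17
[16, 16, 0, 14] → max 16
[16, 0, 14, 4] → max 16
[0, 14, 4, 15] → max 15  ≤ 15 ✓
[14, 4, 15, 11] → max 15  ≤ 15 ✓
[4, 15, 11, 13] → max 15  ≤ 15 ✓
[15, 11, 13, 5] → max 15  ≤ 15 ✓
[11, 13, 5, 12] → max 13  ≤ 15 ✓
8 windows satisfy the condition.

8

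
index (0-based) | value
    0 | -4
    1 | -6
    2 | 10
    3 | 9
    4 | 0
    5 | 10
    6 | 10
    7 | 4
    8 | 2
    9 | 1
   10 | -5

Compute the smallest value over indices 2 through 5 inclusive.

0

Elements at indices 2..5: 10, 9, 0, 10
min(10, 9, 0, 10) = 0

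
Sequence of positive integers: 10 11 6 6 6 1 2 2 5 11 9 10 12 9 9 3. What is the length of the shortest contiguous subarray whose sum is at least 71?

add 10: running sum 10 < 71
add 11: running sum 21 < 71
add 6: running sum 27 < 71
add 6: running sum 33 < 71
add 6: running sum 39 < 71
add 1: running sum 40 < 71
add 2: running sum 42 < 71
add 2: running sum 44 < 71
add 5: running sum 49 < 71
add 11: running sum 60 < 71
add 9: running sum 69 < 71
end 11: [10, 11, 6, 6, 6, 1, 2, 2, 5, 11, 9, 10] sum 79, len 12
end 12: [11, 6, 6, 6, 1, 2, 2, 5, 11, 9, 10, 12] sum 81, len 12
end 13: [6, 6, 1, 2, 2, 5, 11, 9, 10, 12, 9] sum 73, len 11
end 14: [6, 1, 2, 2, 5, 11, 9, 10, 12, 9, 9] sum 76, len 11
end 15: [2, 2, 5, 11, 9, 10, 12, 9, 9, 3] sum 72, len 10
Shortest qualifying length: 10.

10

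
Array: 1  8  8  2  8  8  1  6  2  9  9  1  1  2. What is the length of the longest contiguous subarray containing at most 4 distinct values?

[1] 1 distinct, len 1
[1, 8] 2 distinct, len 2
[1, 8, 8] 2 distinct, len 3
[1, 8, 8, 2] 3 distinct, len 4
[1, 8, 8, 2, 8] 3 distinct, len 5
[1, 8, 8, 2, 8, 8] 3 distinct, len 6
[1, 8, 8, 2, 8, 8, 1] 3 distinct, len 7
[1, 8, 8, 2, 8, 8, 1, 6] 4 distinct, len 8
[1, 8, 8, 2, 8, 8, 1, 6, 2] 4 distinct, len 9
[1, 6, 2, 9] 4 distinct, len 4
[1, 6, 2, 9, 9] 4 distinct, len 5
[1, 6, 2, 9, 9, 1] 4 distinct, len 6
[1, 6, 2, 9, 9, 1, 1] 4 distinct, len 7
[1, 6, 2, 9, 9, 1, 1, 2] 4 distinct, len 8
Longest length with ≤4 distinct: 9.

9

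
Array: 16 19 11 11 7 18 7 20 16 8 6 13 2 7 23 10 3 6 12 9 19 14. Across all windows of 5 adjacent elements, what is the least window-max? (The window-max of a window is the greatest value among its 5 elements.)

12

16 19 11 11 7 → max 19
19 11 11 7 18 → max 19
11 11 7 18 7 → max 18
11 7 18 7 20 → max 20
7 18 7 20 16 → max 20
18 7 20 16 8 → max 20
7 20 16 8 6 → max 20
20 16 8 6 13 → max 20
16 8 6 13 2 → max 16
8 6 13 2 7 → max 13
6 13 2 7 23 → max 23
13 2 7 23 10 → max 23
2 7 23 10 3 → max 23
7 23 10 3 6 → max 23
23 10 3 6 12 → max 23
10 3 6 12 9 → max 12
3 6 12 9 19 → max 19
6 12 9 19 14 → max 19
Least of these is 12.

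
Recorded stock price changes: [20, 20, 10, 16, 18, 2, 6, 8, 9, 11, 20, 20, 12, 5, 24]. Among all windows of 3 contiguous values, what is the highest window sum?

52

Window sums for each of the 13 positions:
[20, 20, 10] → sum 50
[20, 10, 16] → sum 46
[10, 16, 18] → sum 44
[16, 18, 2] → sum 36
[18, 2, 6] → sum 26
[2, 6, 8] → sum 16
[6, 8, 9] → sum 23
[8, 9, 11] → sum 28
[9, 11, 20] → sum 40
[11, 20, 20] → sum 51
[20, 20, 12] → sum 52
[20, 12, 5] → sum 37
[12, 5, 24] → sum 41
Highest of these is 52.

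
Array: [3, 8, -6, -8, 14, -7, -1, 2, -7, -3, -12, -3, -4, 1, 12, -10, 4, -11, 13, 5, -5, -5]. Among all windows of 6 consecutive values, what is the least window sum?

3 8 -6 -8 14 -7 → sum 4
8 -6 -8 14 -7 -1 → sum 0
-6 -8 14 -7 -1 2 → sum -6
-8 14 -7 -1 2 -7 → sum -7
14 -7 -1 2 -7 -3 → sum -2
-7 -1 2 -7 -3 -12 → sum -28
-1 2 -7 -3 -12 -3 → sum -24
2 -7 -3 -12 -3 -4 → sum -27
-7 -3 -12 -3 -4 1 → sum -28
-3 -12 -3 -4 1 12 → sum -9
-12 -3 -4 1 12 -10 → sum -16
-3 -4 1 12 -10 4 → sum 0
-4 1 12 -10 4 -11 → sum -8
1 12 -10 4 -11 13 → sum 9
12 -10 4 -11 13 5 → sum 13
-10 4 -11 13 5 -5 → sum -4
4 -11 13 5 -5 -5 → sum 1
Least of these is -28.

-28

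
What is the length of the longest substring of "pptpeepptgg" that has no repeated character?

add p: [p] len 1
add p (repeat p, move left end past it): [p] len 1
add t: [p, t] len 2
add p (repeat p, move left end past it): [t, p] len 2
add e: [t, p, e] len 3
add e (repeat e, move left end past it): [e] len 1
add p: [e, p] len 2
add p (repeat p, move left end past it): [p] len 1
add t: [p, t] len 2
add g: [p, t, g] len 3
add g (repeat g, move left end past it): [g] len 1
Longest all-distinct length: 3.

3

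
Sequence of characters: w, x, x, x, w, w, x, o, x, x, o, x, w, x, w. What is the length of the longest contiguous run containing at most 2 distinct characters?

add w: window [w] (1 distinct), len 1
add x: window [w, x] (2 distinct), len 2
add x: window [w, x, x] (2 distinct), len 3
add x: window [w, x, x, x] (2 distinct), len 4
add w: window [w, x, x, x, w] (2 distinct), len 5
add w: window [w, x, x, x, w, w] (2 distinct), len 6
add x: window [w, x, x, x, w, w, x] (2 distinct), len 7
add o: window [x, o] (2 distinct), len 2
add x: window [x, o, x] (2 distinct), len 3
add x: window [x, o, x, x] (2 distinct), len 4
add o: window [x, o, x, x, o] (2 distinct), len 5
add x: window [x, o, x, x, o, x] (2 distinct), len 6
add w: window [x, w] (2 distinct), len 2
add x: window [x, w, x] (2 distinct), len 3
add w: window [x, w, x, w] (2 distinct), len 4
Longest length with ≤2 distinct: 7.

7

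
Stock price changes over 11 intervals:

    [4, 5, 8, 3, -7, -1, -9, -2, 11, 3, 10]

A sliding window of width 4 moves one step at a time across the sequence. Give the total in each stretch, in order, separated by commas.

(4, 5, 8, 3) → sum 20
(5, 8, 3, -7) → sum 9
(8, 3, -7, -1) → sum 3
(3, -7, -1, -9) → sum -14
(-7, -1, -9, -2) → sum -19
(-1, -9, -2, 11) → sum -1
(-9, -2, 11, 3) → sum 3
(-2, 11, 3, 10) → sum 22

20, 9, 3, -14, -19, -1, 3, 22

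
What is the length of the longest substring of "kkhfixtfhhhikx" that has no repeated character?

6

add k: [k] len 1
add k (repeat k, move left end past it): [k] len 1
add h: [k, h] len 2
add f: [k, h, f] len 3
add i: [k, h, f, i] len 4
add x: [k, h, f, i, x] len 5
add t: [k, h, f, i, x, t] len 6
add f (repeat f, move left end past it): [i, x, t, f] len 4
add h: [i, x, t, f, h] len 5
add h (repeat h, move left end past it): [h] len 1
add h (repeat h, move left end past it): [h] len 1
add i: [h, i] len 2
add k: [h, i, k] len 3
add x: [h, i, k, x] len 4
Longest all-distinct length: 6.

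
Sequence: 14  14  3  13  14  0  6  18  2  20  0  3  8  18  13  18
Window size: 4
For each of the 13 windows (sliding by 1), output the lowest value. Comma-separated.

Sliding a size-4 window across the 16 values:
[14, 14, 3, 13] → min 3
[14, 3, 13, 14] → min 3
[3, 13, 14, 0] → min 0
[13, 14, 0, 6] → min 0
[14, 0, 6, 18] → min 0
[0, 6, 18, 2] → min 0
[6, 18, 2, 20] → min 2
[18, 2, 20, 0] → min 0
[2, 20, 0, 3] → min 0
[20, 0, 3, 8] → min 0
[0, 3, 8, 18] → min 0
[3, 8, 18, 13] → min 3
[8, 18, 13, 18] → min 8

3, 3, 0, 0, 0, 0, 2, 0, 0, 0, 0, 3, 8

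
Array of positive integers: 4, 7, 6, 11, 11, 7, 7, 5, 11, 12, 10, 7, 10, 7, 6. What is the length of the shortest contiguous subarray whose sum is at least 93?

11

add 4: running sum 4 < 93
add 7: running sum 11 < 93
add 6: running sum 17 < 93
add 11: running sum 28 < 93
add 11: running sum 39 < 93
add 7: running sum 46 < 93
add 7: running sum 53 < 93
add 5: running sum 58 < 93
add 11: running sum 69 < 93
add 12: running sum 81 < 93
add 10: running sum 91 < 93
add 7: shortest ending here [7, 6, 11, 11, 7, 7, 5, 11, 12, 10, 7] sum 94, len 11
add 10: shortest ending here [6, 11, 11, 7, 7, 5, 11, 12, 10, 7, 10] sum 97, len 11
add 7: shortest ending here [11, 11, 7, 7, 5, 11, 12, 10, 7, 10, 7] sum 98, len 11
add 6: shortest ending here [11, 7, 7, 5, 11, 12, 10, 7, 10, 7, 6] sum 93, len 11
Shortest qualifying length: 11.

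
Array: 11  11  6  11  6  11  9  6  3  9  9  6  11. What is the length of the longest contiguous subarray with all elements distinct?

[11] len 1
[11] len 1
[11, 6] len 2
[6, 11] len 2
[11, 6] len 2
[6, 11] len 2
[6, 11, 9] len 3
[11, 9, 6] len 3
[11, 9, 6, 3] len 4
[6, 3, 9] len 3
[9] len 1
[9, 6] len 2
[9, 6, 11] len 3
Longest all-distinct length: 4.

4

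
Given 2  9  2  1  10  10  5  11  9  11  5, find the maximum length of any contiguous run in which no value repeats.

4

[2] len 1
[2, 9] len 2
[9, 2] len 2
[9, 2, 1] len 3
[9, 2, 1, 10] len 4
[10] len 1
[10, 5] len 2
[10, 5, 11] len 3
[10, 5, 11, 9] len 4
[9, 11] len 2
[9, 11, 5] len 3
Longest all-distinct length: 4.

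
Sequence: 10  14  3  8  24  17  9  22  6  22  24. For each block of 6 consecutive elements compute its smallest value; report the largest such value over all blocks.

6

Each size-6 window and its min:
10 14 3 8 24 17 → min 3
14 3 8 24 17 9 → min 3
3 8 24 17 9 22 → min 3
8 24 17 9 22 6 → min 6
24 17 9 22 6 22 → min 6
17 9 22 6 22 24 → min 6
Largest of these is 6.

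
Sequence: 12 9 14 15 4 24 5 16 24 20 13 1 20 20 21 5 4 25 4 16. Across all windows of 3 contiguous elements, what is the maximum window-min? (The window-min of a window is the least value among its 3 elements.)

20

(12, 9, 14) → min 9
(9, 14, 15) → min 9
(14, 15, 4) → min 4
(15, 4, 24) → min 4
(4, 24, 5) → min 4
(24, 5, 16) → min 5
(5, 16, 24) → min 5
(16, 24, 20) → min 16
(24, 20, 13) → min 13
(20, 13, 1) → min 1
(13, 1, 20) → min 1
(1, 20, 20) → min 1
(20, 20, 21) → min 20
(20, 21, 5) → min 5
(21, 5, 4) → min 4
(5, 4, 25) → min 4
(4, 25, 4) → min 4
(25, 4, 16) → min 4
Maximum of these is 20.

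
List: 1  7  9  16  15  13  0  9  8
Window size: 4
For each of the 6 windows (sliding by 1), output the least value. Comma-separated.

1, 7, 9, 0, 0, 0

1 7 9 16 → min 1
7 9 16 15 → min 7
9 16 15 13 → min 9
16 15 13 0 → min 0
15 13 0 9 → min 0
13 0 9 8 → min 0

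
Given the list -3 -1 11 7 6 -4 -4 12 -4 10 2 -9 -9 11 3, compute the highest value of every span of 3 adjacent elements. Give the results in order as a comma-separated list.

-3 -1 11 → max 11
-1 11 7 → max 11
11 7 6 → max 11
7 6 -4 → max 7
6 -4 -4 → max 6
-4 -4 12 → max 12
-4 12 -4 → max 12
12 -4 10 → max 12
-4 10 2 → max 10
10 2 -9 → max 10
2 -9 -9 → max 2
-9 -9 11 → max 11
-9 11 3 → max 11

11, 11, 11, 7, 6, 12, 12, 12, 10, 10, 2, 11, 11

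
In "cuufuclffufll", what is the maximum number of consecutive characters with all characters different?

[c] len 1
[c, u] len 2
[u] len 1
[u, f] len 2
[f, u] len 2
[f, u, c] len 3
[f, u, c, l] len 4
[u, c, l, f] len 4
[f] len 1
[f, u] len 2
[u, f] len 2
[u, f, l] len 3
[l] len 1
Longest all-distinct length: 4.

4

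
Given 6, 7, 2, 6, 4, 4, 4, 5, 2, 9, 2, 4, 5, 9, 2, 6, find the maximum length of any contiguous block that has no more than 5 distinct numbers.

[6] 1 distinct, len 1
[6, 7] 2 distinct, len 2
[6, 7, 2] 3 distinct, len 3
[6, 7, 2, 6] 3 distinct, len 4
[6, 7, 2, 6, 4] 4 distinct, len 5
[6, 7, 2, 6, 4, 4] 4 distinct, len 6
[6, 7, 2, 6, 4, 4, 4] 4 distinct, len 7
[6, 7, 2, 6, 4, 4, 4, 5] 5 distinct, len 8
[6, 7, 2, 6, 4, 4, 4, 5, 2] 5 distinct, len 9
[2, 6, 4, 4, 4, 5, 2, 9] 5 distinct, len 8
[2, 6, 4, 4, 4, 5, 2, 9, 2] 5 distinct, len 9
[2, 6, 4, 4, 4, 5, 2, 9, 2, 4] 5 distinct, len 10
[2, 6, 4, 4, 4, 5, 2, 9, 2, 4, 5] 5 distinct, len 11
[2, 6, 4, 4, 4, 5, 2, 9, 2, 4, 5, 9] 5 distinct, len 12
[2, 6, 4, 4, 4, 5, 2, 9, 2, 4, 5, 9, 2] 5 distinct, len 13
[2, 6, 4, 4, 4, 5, 2, 9, 2, 4, 5, 9, 2, 6] 5 distinct, len 14
Longest length with ≤5 distinct: 14.

14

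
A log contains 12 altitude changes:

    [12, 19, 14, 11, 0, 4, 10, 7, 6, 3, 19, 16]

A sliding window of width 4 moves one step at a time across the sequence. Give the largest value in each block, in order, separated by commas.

12 19 14 11 → max 19
19 14 11 0 → max 19
14 11 0 4 → max 14
11 0 4 10 → max 11
0 4 10 7 → max 10
4 10 7 6 → max 10
10 7 6 3 → max 10
7 6 3 19 → max 19
6 3 19 16 → max 19

19, 19, 14, 11, 10, 10, 10, 19, 19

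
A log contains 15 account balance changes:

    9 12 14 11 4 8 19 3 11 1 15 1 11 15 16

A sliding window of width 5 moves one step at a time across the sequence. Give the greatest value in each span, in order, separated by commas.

Sliding a size-5 window across the 15 values:
[9, 12, 14, 11, 4] → max 14
[12, 14, 11, 4, 8] → max 14
[14, 11, 4, 8, 19] → max 19
[11, 4, 8, 19, 3] → max 19
[4, 8, 19, 3, 11] → max 19
[8, 19, 3, 11, 1] → max 19
[19, 3, 11, 1, 15] → max 19
[3, 11, 1, 15, 1] → max 15
[11, 1, 15, 1, 11] → max 15
[1, 15, 1, 11, 15] → max 15
[15, 1, 11, 15, 16] → max 16

14, 14, 19, 19, 19, 19, 19, 15, 15, 15, 16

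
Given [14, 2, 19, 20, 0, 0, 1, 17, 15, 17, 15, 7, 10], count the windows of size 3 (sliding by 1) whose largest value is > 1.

[14, 2, 19] → max 19  > 1 ✓
[2, 19, 20] → max 20  > 1 ✓
[19, 20, 0] → max 20  > 1 ✓
[20, 0, 0] → max 20  > 1 ✓
[0, 0, 1] → max 1
[0, 1, 17] → max 17  > 1 ✓
[1, 17, 15] → max 17  > 1 ✓
[17, 15, 17] → max 17  > 1 ✓
[15, 17, 15] → max 17  > 1 ✓
[17, 15, 7] → max 17  > 1 ✓
[15, 7, 10] → max 15  > 1 ✓
10 windows satisfy the condition.

10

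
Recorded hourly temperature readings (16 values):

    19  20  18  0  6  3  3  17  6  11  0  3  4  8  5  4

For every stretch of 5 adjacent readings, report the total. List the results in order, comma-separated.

[19, 20, 18, 0, 6] → sum 63
[20, 18, 0, 6, 3] → sum 47
[18, 0, 6, 3, 3] → sum 30
[0, 6, 3, 3, 17] → sum 29
[6, 3, 3, 17, 6] → sum 35
[3, 3, 17, 6, 11] → sum 40
[3, 17, 6, 11, 0] → sum 37
[17, 6, 11, 0, 3] → sum 37
[6, 11, 0, 3, 4] → sum 24
[11, 0, 3, 4, 8] → sum 26
[0, 3, 4, 8, 5] → sum 20
[3, 4, 8, 5, 4] → sum 24

63, 47, 30, 29, 35, 40, 37, 37, 24, 26, 20, 24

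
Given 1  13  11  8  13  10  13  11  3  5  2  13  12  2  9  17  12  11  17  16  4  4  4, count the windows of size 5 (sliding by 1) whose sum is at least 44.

13

[1, 13, 11, 8, 13] → sum 46  ≥ 44 ✓
[13, 11, 8, 13, 10] → sum 55  ≥ 44 ✓
[11, 8, 13, 10, 13] → sum 55  ≥ 44 ✓
[8, 13, 10, 13, 11] → sum 55  ≥ 44 ✓
[13, 10, 13, 11, 3] → sum 50  ≥ 44 ✓
[10, 13, 11, 3, 5] → sum 42
[13, 11, 3, 5, 2] → sum 34
[11, 3, 5, 2, 13] → sum 34
[3, 5, 2, 13, 12] → sum 35
[5, 2, 13, 12, 2] → sum 34
[2, 13, 12, 2, 9] → sum 38
[13, 12, 2, 9, 17] → sum 53  ≥ 44 ✓
[12, 2, 9, 17, 12] → sum 52  ≥ 44 ✓
[2, 9, 17, 12, 11] → sum 51  ≥ 44 ✓
[9, 17, 12, 11, 17] → sum 66  ≥ 44 ✓
[17, 12, 11, 17, 16] → sum 73  ≥ 44 ✓
[12, 11, 17, 16, 4] → sum 60  ≥ 44 ✓
[11, 17, 16, 4, 4] → sum 52  ≥ 44 ✓
[17, 16, 4, 4, 4] → sum 45  ≥ 44 ✓
13 windows satisfy the condition.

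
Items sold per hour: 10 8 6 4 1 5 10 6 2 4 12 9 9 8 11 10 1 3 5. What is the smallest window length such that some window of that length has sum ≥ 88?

13

Extend right; whenever the sum reaches 88, record the length and shrink from the left:
add 10: running sum 10 < 88
add 8: running sum 18 < 88
add 6: running sum 24 < 88
add 4: running sum 28 < 88
add 1: running sum 29 < 88
add 5: running sum 34 < 88
add 10: running sum 44 < 88
add 6: running sum 50 < 88
add 2: running sum 52 < 88
add 4: running sum 56 < 88
add 12: running sum 68 < 88
add 9: running sum 77 < 88
add 9: running sum 86 < 88
add 8: shortest ending here [10, 8, 6, 4, 1, 5, 10, 6, 2, 4, 12, 9, 9, 8] sum 94, len 14
add 11: shortest ending here [8, 6, 4, 1, 5, 10, 6, 2, 4, 12, 9, 9, 8, 11] sum 95, len 14
add 10: shortest ending here [4, 1, 5, 10, 6, 2, 4, 12, 9, 9, 8, 11, 10] sum 91, len 13
add 1: shortest ending here [1, 5, 10, 6, 2, 4, 12, 9, 9, 8, 11, 10, 1] sum 88, len 13
add 3: shortest ending here [5, 10, 6, 2, 4, 12, 9, 9, 8, 11, 10, 1, 3] sum 90, len 13
add 5: shortest ending here [10, 6, 2, 4, 12, 9, 9, 8, 11, 10, 1, 3, 5] sum 90, len 13
Shortest qualifying length: 13.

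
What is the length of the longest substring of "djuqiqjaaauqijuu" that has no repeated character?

add d: [d] len 1
add j: [d, j] len 2
add u: [d, j, u] len 3
add q: [d, j, u, q] len 4
add i: [d, j, u, q, i] len 5
add q (repeat q, move left end past it): [i, q] len 2
add j: [i, q, j] len 3
add a: [i, q, j, a] len 4
add a (repeat a, move left end past it): [a] len 1
add a (repeat a, move left end past it): [a] len 1
add u: [a, u] len 2
add q: [a, u, q] len 3
add i: [a, u, q, i] len 4
add j: [a, u, q, i, j] len 5
add u (repeat u, move left end past it): [q, i, j, u] len 4
add u (repeat u, move left end past it): [u] len 1
Longest all-distinct length: 5.

5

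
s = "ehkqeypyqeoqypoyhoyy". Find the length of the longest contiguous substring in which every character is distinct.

add e: [e] len 1
add h: [e, h] len 2
add k: [e, h, k] len 3
add q: [e, h, k, q] len 4
add e (repeat e, move left end past it): [h, k, q, e] len 4
add y: [h, k, q, e, y] len 5
add p: [h, k, q, e, y, p] len 6
add y (repeat y, move left end past it): [p, y] len 2
add q: [p, y, q] len 3
add e: [p, y, q, e] len 4
add o: [p, y, q, e, o] len 5
add q (repeat q, move left end past it): [e, o, q] len 3
add y: [e, o, q, y] len 4
add p: [e, o, q, y, p] len 5
add o (repeat o, move left end past it): [q, y, p, o] len 4
add y (repeat y, move left end past it): [p, o, y] len 3
add h: [p, o, y, h] len 4
add o (repeat o, move left end past it): [y, h, o] len 3
add y (repeat y, move left end past it): [h, o, y] len 3
add y (repeat y, move left end past it): [y] len 1
Longest all-distinct length: 6.

6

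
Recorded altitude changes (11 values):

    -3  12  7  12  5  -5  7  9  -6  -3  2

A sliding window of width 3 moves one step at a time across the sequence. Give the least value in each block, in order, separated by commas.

-3, 7, 5, -5, -5, -5, -6, -6, -6

Sliding a size-3 window across the 11 values:
(-3, 12, 7) → min -3
(12, 7, 12) → min 7
(7, 12, 5) → min 5
(12, 5, -5) → min -5
(5, -5, 7) → min -5
(-5, 7, 9) → min -5
(7, 9, -6) → min -6
(9, -6, -3) → min -6
(-6, -3, 2) → min -6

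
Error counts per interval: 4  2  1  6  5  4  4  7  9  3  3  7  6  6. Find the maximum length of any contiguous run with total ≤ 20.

Extend to the right; shrink from the left whenever the sum exceeds 20:
add 4: [4] sum 4, len 1
add 2: [4, 2] sum 6, len 2
add 1: [4, 2, 1] sum 7, len 3
add 6: [4, 2, 1, 6] sum 13, len 4
add 5: [4, 2, 1, 6, 5] sum 18, len 5
add 4: [2, 1, 6, 5, 4] sum 18, len 5
add 4: [1, 6, 5, 4, 4] sum 20, len 5
add 7: [5, 4, 4, 7] sum 20, len 4
add 9: [4, 7, 9] sum 20, len 3
add 3: [7, 9, 3] sum 19, len 3
add 3: [9, 3, 3] sum 15, len 3
add 7: [3, 3, 7] sum 13, len 3
add 6: [3, 3, 7, 6] sum 19, len 4
add 6: [7, 6, 6] sum 19, len 3
Longest length seen: 5.

5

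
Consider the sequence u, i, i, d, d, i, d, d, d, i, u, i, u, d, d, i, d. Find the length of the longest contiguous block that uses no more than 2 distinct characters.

9

[u] 1 distinct, len 1
[u, i] 2 distinct, len 2
[u, i, i] 2 distinct, len 3
[i, i, d] 2 distinct, len 3
[i, i, d, d] 2 distinct, len 4
[i, i, d, d, i] 2 distinct, len 5
[i, i, d, d, i, d] 2 distinct, len 6
[i, i, d, d, i, d, d] 2 distinct, len 7
[i, i, d, d, i, d, d, d] 2 distinct, len 8
[i, i, d, d, i, d, d, d, i] 2 distinct, len 9
[i, u] 2 distinct, len 2
[i, u, i] 2 distinct, len 3
[i, u, i, u] 2 distinct, len 4
[u, d] 2 distinct, len 2
[u, d, d] 2 distinct, len 3
[d, d, i] 2 distinct, len 3
[d, d, i, d] 2 distinct, len 4
Longest length with ≤2 distinct: 9.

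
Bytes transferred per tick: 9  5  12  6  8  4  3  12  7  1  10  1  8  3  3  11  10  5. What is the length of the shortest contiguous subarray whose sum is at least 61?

add 9: running sum 9 < 61
add 5: running sum 14 < 61
add 12: running sum 26 < 61
add 6: running sum 32 < 61
add 8: running sum 40 < 61
add 4: running sum 44 < 61
add 3: running sum 47 < 61
add 12: running sum 59 < 61
add 7: shortest ending here [9, 5, 12, 6, 8, 4, 3, 12, 7] sum 66, len 9
add 1: shortest ending here [9, 5, 12, 6, 8, 4, 3, 12, 7, 1] sum 67, len 10
add 10: shortest ending here [12, 6, 8, 4, 3, 12, 7, 1, 10] sum 63, len 9
add 1: shortest ending here [12, 6, 8, 4, 3, 12, 7, 1, 10, 1] sum 64, len 10
add 8: shortest ending here [12, 6, 8, 4, 3, 12, 7, 1, 10, 1, 8] sum 72, len 11
add 3: shortest ending here [6, 8, 4, 3, 12, 7, 1, 10, 1, 8, 3] sum 63, len 11
add 3: shortest ending here [6, 8, 4, 3, 12, 7, 1, 10, 1, 8, 3, 3] sum 66, len 12
add 11: shortest ending here [4, 3, 12, 7, 1, 10, 1, 8, 3, 3, 11] sum 63, len 11
add 10: shortest ending here [12, 7, 1, 10, 1, 8, 3, 3, 11, 10] sum 66, len 10
add 5: shortest ending here [12, 7, 1, 10, 1, 8, 3, 3, 11, 10, 5] sum 71, len 11
Shortest qualifying length: 9.

9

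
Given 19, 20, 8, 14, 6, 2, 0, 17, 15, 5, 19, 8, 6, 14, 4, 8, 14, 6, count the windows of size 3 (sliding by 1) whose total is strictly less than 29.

9

[19, 20, 8] → sum 47
[20, 8, 14] → sum 42
[8, 14, 6] → sum 28  < 29 ✓
[14, 6, 2] → sum 22  < 29 ✓
[6, 2, 0] → sum 8  < 29 ✓
[2, 0, 17] → sum 19  < 29 ✓
[0, 17, 15] → sum 32
[17, 15, 5] → sum 37
[15, 5, 19] → sum 39
[5, 19, 8] → sum 32
[19, 8, 6] → sum 33
[8, 6, 14] → sum 28  < 29 ✓
[6, 14, 4] → sum 24  < 29 ✓
[14, 4, 8] → sum 26  < 29 ✓
[4, 8, 14] → sum 26  < 29 ✓
[8, 14, 6] → sum 28  < 29 ✓
9 windows satisfy the condition.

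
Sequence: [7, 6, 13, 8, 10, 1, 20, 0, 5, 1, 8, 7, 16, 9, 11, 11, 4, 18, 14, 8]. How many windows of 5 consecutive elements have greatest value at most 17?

[7, 6, 13, 8, 10] → max 13  ≤ 17 ✓
[6, 13, 8, 10, 1] → max 13  ≤ 17 ✓
[13, 8, 10, 1, 20] → max 20
[8, 10, 1, 20, 0] → max 20
[10, 1, 20, 0, 5] → max 20
[1, 20, 0, 5, 1] → max 20
[20, 0, 5, 1, 8] → max 20
[0, 5, 1, 8, 7] → max 8  ≤ 17 ✓
[5, 1, 8, 7, 16] → max 16  ≤ 17 ✓
[1, 8, 7, 16, 9] → max 16  ≤ 17 ✓
[8, 7, 16, 9, 11] → max 16  ≤ 17 ✓
[7, 16, 9, 11, 11] → max 16  ≤ 17 ✓
[16, 9, 11, 11, 4] → max 16  ≤ 17 ✓
[9, 11, 11, 4, 18] → max 18
[11, 11, 4, 18, 14] → max 18
[11, 4, 18, 14, 8] → max 18
8 windows satisfy the condition.

8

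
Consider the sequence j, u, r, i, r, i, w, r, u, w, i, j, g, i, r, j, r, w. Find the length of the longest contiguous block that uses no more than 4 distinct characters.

add j: window [j] (1 distinct), len 1
add u: window [j, u] (2 distinct), len 2
add r: window [j, u, r] (3 distinct), len 3
add i: window [j, u, r, i] (4 distinct), len 4
add r: window [j, u, r, i, r] (4 distinct), len 5
add i: window [j, u, r, i, r, i] (4 distinct), len 6
add w: window [u, r, i, r, i, w] (4 distinct), len 6
add r: window [u, r, i, r, i, w, r] (4 distinct), len 7
add u: window [u, r, i, r, i, w, r, u] (4 distinct), len 8
add w: window [u, r, i, r, i, w, r, u, w] (4 distinct), len 9
add i: window [u, r, i, r, i, w, r, u, w, i] (4 distinct), len 10
add j: window [u, w, i, j] (4 distinct), len 4
add g: window [w, i, j, g] (4 distinct), len 4
add i: window [w, i, j, g, i] (4 distinct), len 5
add r: window [i, j, g, i, r] (4 distinct), len 5
add j: window [i, j, g, i, r, j] (4 distinct), len 6
add r: window [i, j, g, i, r, j, r] (4 distinct), len 7
add w: window [i, r, j, r, w] (4 distinct), len 5
Longest length with ≤4 distinct: 10.

10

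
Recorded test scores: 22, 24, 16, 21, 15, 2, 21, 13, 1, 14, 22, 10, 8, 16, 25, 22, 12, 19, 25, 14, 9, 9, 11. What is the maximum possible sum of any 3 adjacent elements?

[22, 24, 16] → sum 62
[24, 16, 21] → sum 61
[16, 21, 15] → sum 52
[21, 15, 2] → sum 38
[15, 2, 21] → sum 38
[2, 21, 13] → sum 36
[21, 13, 1] → sum 35
[13, 1, 14] → sum 28
[1, 14, 22] → sum 37
[14, 22, 10] → sum 46
[22, 10, 8] → sum 40
[10, 8, 16] → sum 34
[8, 16, 25] → sum 49
[16, 25, 22] → sum 63
[25, 22, 12] → sum 59
[22, 12, 19] → sum 53
[12, 19, 25] → sum 56
[19, 25, 14] → sum 58
[25, 14, 9] → sum 48
[14, 9, 9] → sum 32
[9, 9, 11] → sum 29
Maximum of these is 63.

63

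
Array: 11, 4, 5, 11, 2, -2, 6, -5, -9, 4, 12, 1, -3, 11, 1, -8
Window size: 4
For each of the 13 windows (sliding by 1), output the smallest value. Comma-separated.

4, 2, -2, -2, -5, -9, -9, -9, -9, -3, -3, -3, -8

[11, 4, 5, 11] → min 4
[4, 5, 11, 2] → min 2
[5, 11, 2, -2] → min -2
[11, 2, -2, 6] → min -2
[2, -2, 6, -5] → min -5
[-2, 6, -5, -9] → min -9
[6, -5, -9, 4] → min -9
[-5, -9, 4, 12] → min -9
[-9, 4, 12, 1] → min -9
[4, 12, 1, -3] → min -3
[12, 1, -3, 11] → min -3
[1, -3, 11, 1] → min -3
[-3, 11, 1, -8] → min -8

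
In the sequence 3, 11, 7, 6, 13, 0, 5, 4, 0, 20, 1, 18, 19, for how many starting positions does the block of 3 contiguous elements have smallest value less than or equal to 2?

8

(3, 11, 7) → min 3
(11, 7, 6) → min 6
(7, 6, 13) → min 6
(6, 13, 0) → min 0  ≤ 2 ✓
(13, 0, 5) → min 0  ≤ 2 ✓
(0, 5, 4) → min 0  ≤ 2 ✓
(5, 4, 0) → min 0  ≤ 2 ✓
(4, 0, 20) → min 0  ≤ 2 ✓
(0, 20, 1) → min 0  ≤ 2 ✓
(20, 1, 18) → min 1  ≤ 2 ✓
(1, 18, 19) → min 1  ≤ 2 ✓
8 windows satisfy the condition.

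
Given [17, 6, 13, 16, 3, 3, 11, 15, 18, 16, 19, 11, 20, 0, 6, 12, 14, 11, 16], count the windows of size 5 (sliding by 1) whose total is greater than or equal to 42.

14

(17, 6, 13, 16, 3) → sum 55  ≥ 42 ✓
(6, 13, 16, 3, 3) → sum 41
(13, 16, 3, 3, 11) → sum 46  ≥ 42 ✓
(16, 3, 3, 11, 15) → sum 48  ≥ 42 ✓
(3, 3, 11, 15, 18) → sum 50  ≥ 42 ✓
(3, 11, 15, 18, 16) → sum 63  ≥ 42 ✓
(11, 15, 18, 16, 19) → sum 79  ≥ 42 ✓
(15, 18, 16, 19, 11) → sum 79  ≥ 42 ✓
(18, 16, 19, 11, 20) → sum 84  ≥ 42 ✓
(16, 19, 11, 20, 0) → sum 66  ≥ 42 ✓
(19, 11, 20, 0, 6) → sum 56  ≥ 42 ✓
(11, 20, 0, 6, 12) → sum 49  ≥ 42 ✓
(20, 0, 6, 12, 14) → sum 52  ≥ 42 ✓
(0, 6, 12, 14, 11) → sum 43  ≥ 42 ✓
(6, 12, 14, 11, 16) → sum 59  ≥ 42 ✓
14 windows satisfy the condition.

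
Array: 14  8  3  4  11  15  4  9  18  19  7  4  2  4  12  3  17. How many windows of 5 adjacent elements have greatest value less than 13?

2

[14, 8, 3, 4, 11] → max 14
[8, 3, 4, 11, 15] → max 15
[3, 4, 11, 15, 4] → max 15
[4, 11, 15, 4, 9] → max 15
[11, 15, 4, 9, 18] → max 18
[15, 4, 9, 18, 19] → max 19
[4, 9, 18, 19, 7] → max 19
[9, 18, 19, 7, 4] → max 19
[18, 19, 7, 4, 2] → max 19
[19, 7, 4, 2, 4] → max 19
[7, 4, 2, 4, 12] → max 12  < 13 ✓
[4, 2, 4, 12, 3] → max 12  < 13 ✓
[2, 4, 12, 3, 17] → max 17
2 windows satisfy the condition.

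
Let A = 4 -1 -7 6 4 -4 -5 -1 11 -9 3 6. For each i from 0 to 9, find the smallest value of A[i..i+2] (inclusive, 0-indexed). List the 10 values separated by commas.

-7, -7, -7, -4, -5, -5, -5, -9, -9, -9

[4, -1, -7] → min -7
[-1, -7, 6] → min -7
[-7, 6, 4] → min -7
[6, 4, -4] → min -4
[4, -4, -5] → min -5
[-4, -5, -1] → min -5
[-5, -1, 11] → min -5
[-1, 11, -9] → min -9
[11, -9, 3] → min -9
[-9, 3, 6] → min -9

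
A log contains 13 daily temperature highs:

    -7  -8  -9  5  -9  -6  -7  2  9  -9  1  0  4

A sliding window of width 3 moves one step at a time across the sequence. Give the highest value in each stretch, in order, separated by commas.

[-7, -8, -9] → max -7
[-8, -9, 5] → max 5
[-9, 5, -9] → max 5
[5, -9, -6] → max 5
[-9, -6, -7] → max -6
[-6, -7, 2] → max 2
[-7, 2, 9] → max 9
[2, 9, -9] → max 9
[9, -9, 1] → max 9
[-9, 1, 0] → max 1
[1, 0, 4] → max 4

-7, 5, 5, 5, -6, 2, 9, 9, 9, 1, 4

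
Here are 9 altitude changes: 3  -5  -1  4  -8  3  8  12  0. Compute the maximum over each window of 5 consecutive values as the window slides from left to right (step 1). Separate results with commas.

[3, -5, -1, 4, -8] → max 4
[-5, -1, 4, -8, 3] → max 4
[-1, 4, -8, 3, 8] → max 8
[4, -8, 3, 8, 12] → max 12
[-8, 3, 8, 12, 0] → max 12

4, 4, 8, 12, 12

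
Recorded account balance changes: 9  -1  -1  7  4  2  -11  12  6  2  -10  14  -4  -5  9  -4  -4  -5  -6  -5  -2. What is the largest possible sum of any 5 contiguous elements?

24

[9, -1, -1, 7, 4] → sum 18
[-1, -1, 7, 4, 2] → sum 11
[-1, 7, 4, 2, -11] → sum 1
[7, 4, 2, -11, 12] → sum 14
[4, 2, -11, 12, 6] → sum 13
[2, -11, 12, 6, 2] → sum 11
[-11, 12, 6, 2, -10] → sum -1
[12, 6, 2, -10, 14] → sum 24
[6, 2, -10, 14, -4] → sum 8
[2, -10, 14, -4, -5] → sum -3
[-10, 14, -4, -5, 9] → sum 4
[14, -4, -5, 9, -4] → sum 10
[-4, -5, 9, -4, -4] → sum -8
[-5, 9, -4, -4, -5] → sum -9
[9, -4, -4, -5, -6] → sum -10
[-4, -4, -5, -6, -5] → sum -24
[-4, -5, -6, -5, -2] → sum -22
Largest of these is 24.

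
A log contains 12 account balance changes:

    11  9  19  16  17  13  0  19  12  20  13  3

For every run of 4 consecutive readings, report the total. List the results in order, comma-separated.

(11, 9, 19, 16) → sum 55
(9, 19, 16, 17) → sum 61
(19, 16, 17, 13) → sum 65
(16, 17, 13, 0) → sum 46
(17, 13, 0, 19) → sum 49
(13, 0, 19, 12) → sum 44
(0, 19, 12, 20) → sum 51
(19, 12, 20, 13) → sum 64
(12, 20, 13, 3) → sum 48

55, 61, 65, 46, 49, 44, 51, 64, 48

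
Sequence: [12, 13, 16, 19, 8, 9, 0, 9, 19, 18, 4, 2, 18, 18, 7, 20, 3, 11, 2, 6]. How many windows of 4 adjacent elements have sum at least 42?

12 13 16 19 → sum 60  ≥ 42 ✓
13 16 19 8 → sum 56  ≥ 42 ✓
16 19 8 9 → sum 52  ≥ 42 ✓
19 8 9 0 → sum 36
8 9 0 9 → sum 26
9 0 9 19 → sum 37
0 9 19 18 → sum 46  ≥ 42 ✓
9 19 18 4 → sum 50  ≥ 42 ✓
19 18 4 2 → sum 43  ≥ 42 ✓
18 4 2 18 → sum 42  ≥ 42 ✓
4 2 18 18 → sum 42  ≥ 42 ✓
2 18 18 7 → sum 45  ≥ 42 ✓
18 18 7 20 → sum 63  ≥ 42 ✓
18 7 20 3 → sum 48  ≥ 42 ✓
7 20 3 11 → sum 41
20 3 11 2 → sum 36
3 11 2 6 → sum 22
11 windows satisfy the condition.

11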